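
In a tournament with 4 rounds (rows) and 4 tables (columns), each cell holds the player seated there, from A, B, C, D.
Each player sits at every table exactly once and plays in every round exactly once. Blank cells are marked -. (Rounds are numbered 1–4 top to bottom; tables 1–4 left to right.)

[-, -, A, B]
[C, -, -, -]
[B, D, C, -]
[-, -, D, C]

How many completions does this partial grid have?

1

Round 1, table 1: eliminating its round and table leaves {D}.
Round 1, table 2: eliminating its round and table leaves {C}.
Round 2, table 2: eliminating its round and table leaves {A, B}.
Round 2, table 3: eliminating its round and table leaves {B}.
Round 2, table 4: eliminating its round and table leaves {A, D}.
Round 3, table 4: eliminating its round and table leaves {A}.
Round 4, table 1: eliminating its round and table leaves {A}.
Round 4, table 2: eliminating its round and table leaves {A, B}.
Only one assignment across all blanks avoids any round or table repeat, giving 1 completion.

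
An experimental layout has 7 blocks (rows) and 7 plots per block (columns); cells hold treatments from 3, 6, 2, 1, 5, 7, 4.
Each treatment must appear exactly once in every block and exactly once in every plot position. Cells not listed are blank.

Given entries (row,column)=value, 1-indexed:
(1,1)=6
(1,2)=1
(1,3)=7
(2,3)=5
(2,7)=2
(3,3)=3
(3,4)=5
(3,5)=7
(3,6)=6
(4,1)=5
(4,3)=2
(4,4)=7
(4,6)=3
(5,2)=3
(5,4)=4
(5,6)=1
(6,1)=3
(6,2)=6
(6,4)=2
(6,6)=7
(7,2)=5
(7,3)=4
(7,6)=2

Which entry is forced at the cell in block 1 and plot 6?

5

Block 1, plot 4: block 1 has {6, 1, 7} and plot 4 has {2, 5, 7, 4}, leaving only 3.
Block 2, plot 6: block 2 has {2, 5} and plot 6 has {3, 6, 2, 1, 7}, leaving only 4.
Block 1 already has {3, 6, 1, 7} and plot 6 already has {3, 6, 2, 1, 7, 4}, so block 1, plot 6 must be 5.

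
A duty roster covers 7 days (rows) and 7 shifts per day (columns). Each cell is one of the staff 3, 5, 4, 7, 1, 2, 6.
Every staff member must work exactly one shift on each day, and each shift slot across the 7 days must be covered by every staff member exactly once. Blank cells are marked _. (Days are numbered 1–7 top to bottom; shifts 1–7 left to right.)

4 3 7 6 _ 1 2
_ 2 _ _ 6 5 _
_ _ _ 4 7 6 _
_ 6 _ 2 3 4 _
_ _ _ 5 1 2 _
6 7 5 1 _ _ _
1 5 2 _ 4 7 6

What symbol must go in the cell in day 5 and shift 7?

Day 1, shift 5: day 1 has {3, 4, 7, 1, 2, 6} and shift 5 has {3, 4, 7, 1, 6}, leaving only 5.
Day 3, shift 2: day 3 has {4, 7, 6} and shift 2 has {3, 5, 7, 2, 6}, leaving only 1.
Day 3, shift 3: day 3 has {4, 7, 1, 6} and shift 3 has {5, 7, 2}, leaving only 3.
Day 3, shift 7: day 3 has {3, 4, 7, 1, 6} and shift 7 has {2, 6}, leaving only 5.
Day 3, shift 1: day 3 has {3, 5, 4, 7, 1, 6} and shift 1 has {4, 1, 6}, leaving only 2.
Day 4, shift 3: day 4 has {3, 4, 2, 6} and shift 3 has {3, 5, 7, 2}, leaving only 1.
Day 2, shift 3: day 2 has {5, 2, 6} and shift 3 has {3, 5, 7, 1, 2}, leaving only 4.
Day 4, shift 7: day 4 has {3, 4, 1, 2, 6} and shift 7 has {5, 2, 6}, leaving only 7.
Day 4, shift 1: day 4 has {3, 4, 7, 1, 2, 6} and shift 1 has {4, 1, 2, 6}, leaving only 5.
Day 5, shift 2: day 5 has {5, 1, 2} and shift 2 has {3, 5, 7, 1, 2, 6}, leaving only 4.
Day 5 already has {5, 4, 1, 2} and shift 7 already has {5, 7, 2, 6}, so day 5, shift 7 must be 3.

3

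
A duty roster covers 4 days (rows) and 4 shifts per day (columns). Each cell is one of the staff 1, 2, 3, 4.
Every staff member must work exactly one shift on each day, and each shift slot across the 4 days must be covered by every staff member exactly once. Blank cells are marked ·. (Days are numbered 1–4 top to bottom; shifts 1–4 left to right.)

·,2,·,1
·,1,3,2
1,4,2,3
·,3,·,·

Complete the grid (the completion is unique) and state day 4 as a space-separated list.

2 3 1 4

Day 4, shift 4: day 4 has {3} and shift 4 has {1, 2, 3}, leaving only 4.
Day 4, shift 1: day 4 has {3, 4} and shift 1 has {1}, leaving only 2.
Day 4, shift 3: day 4 has {2, 3, 4} and shift 3 has {2, 3}, leaving only 1.
So day 4 reads: 2 3 1 4.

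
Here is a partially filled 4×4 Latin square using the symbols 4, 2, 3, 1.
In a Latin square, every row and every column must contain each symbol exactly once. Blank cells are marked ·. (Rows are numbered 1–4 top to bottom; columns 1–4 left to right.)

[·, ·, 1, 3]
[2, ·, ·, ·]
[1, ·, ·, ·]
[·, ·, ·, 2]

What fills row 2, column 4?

Row 1, column 1: row 1 has {3, 1} and column 1 has {2, 1}, leaving only 4.
Row 1, column 2: row 1 has {4, 3, 1} and column 2 has {}, leaving only 2.
Row 3, column 4: row 3 has {1} and column 4 has {2, 3}, leaving only 4.
Row 2 already has {2} and column 4 already has {4, 2, 3}, so row 2, column 4 must be 1.

1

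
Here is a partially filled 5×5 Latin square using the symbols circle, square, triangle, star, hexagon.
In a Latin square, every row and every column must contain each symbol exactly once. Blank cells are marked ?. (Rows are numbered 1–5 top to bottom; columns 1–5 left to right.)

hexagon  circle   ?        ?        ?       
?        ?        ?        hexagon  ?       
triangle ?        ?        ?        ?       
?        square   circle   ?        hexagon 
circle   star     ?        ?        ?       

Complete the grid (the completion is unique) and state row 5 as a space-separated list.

circle star hexagon square triangle

Row 2, column 2: row 2 has {hexagon} and column 2 has {circle, square, star}, leaving only triangle.
Row 3, column 2: row 3 has {triangle} and column 2 has {circle, square, triangle, star}, leaving only hexagon.
Row 4, column 1: row 4 has {circle, square, hexagon} and column 1 has {circle, triangle, hexagon}, leaving only star.
Row 2, column 1: row 2 has {triangle, hexagon} and column 1 has {circle, triangle, star, hexagon}, leaving only square.
Row 2, column 3: row 2 has {square, triangle, hexagon} and column 3 has {circle}, leaving only star.
Row 2, column 5: row 2 has {square, triangle, star, hexagon} and column 5 has {hexagon}, leaving only circle.
Row 3, column 3: row 3 has {triangle, hexagon} and column 3 has {circle, star}, leaving only square.
Row 1, column 3: row 1 has {circle, hexagon} and column 3 has {circle, square, star}, leaving only triangle.
Row 5, column 3: row 5 has {circle, star} and column 3 has {circle, square, triangle, star}, leaving only hexagon.
Row 3, column 5: row 3 has {square, triangle, hexagon} and column 5 has {circle, hexagon}, leaving only star.
Row 1, column 5: row 1 has {circle, triangle, hexagon} and column 5 has {circle, star, hexagon}, leaving only square.
Row 5, column 5: row 5 has {circle, star, hexagon} and column 5 has {circle, square, star, hexagon}, leaving only triangle.
Row 5, column 4: row 5 has {circle, triangle, star, hexagon} and column 4 has {hexagon}, leaving only square.
So row 5 reads: circle star hexagon square triangle.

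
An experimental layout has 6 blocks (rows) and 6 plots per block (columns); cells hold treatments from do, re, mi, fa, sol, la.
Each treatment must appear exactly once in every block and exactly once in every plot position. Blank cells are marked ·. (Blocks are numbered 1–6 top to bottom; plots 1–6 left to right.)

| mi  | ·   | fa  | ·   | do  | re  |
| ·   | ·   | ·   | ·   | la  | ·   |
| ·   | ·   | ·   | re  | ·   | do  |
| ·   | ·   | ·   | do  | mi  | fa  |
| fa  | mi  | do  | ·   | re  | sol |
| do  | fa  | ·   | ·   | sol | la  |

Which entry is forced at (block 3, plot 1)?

Block 2, plot 6: block 2 has {la} and plot 6 has {do, re, fa, sol, la}, leaving only mi.
Block 3, plot 5: block 3 has {do, re} and plot 5 has {do, re, mi, sol, la}, leaving only fa.
Block 5, plot 4: block 5 has {do, re, mi, fa, sol} and plot 4 has {do, re}, leaving only la.
Block 1, plot 4: block 1 has {do, re, mi, fa} and plot 4 has {do, re, la}, leaving only sol.
Block 1, plot 2: block 1 has {do, re, mi, fa, sol} and plot 2 has {mi, fa}, leaving only la.
Block 2, plot 4: block 2 has {mi, la} and plot 4 has {do, re, sol, la}, leaving only fa.
Block 3, plot 2: block 3 has {do, re, fa} and plot 2 has {mi, fa, la}, leaving only sol.
Block 3 already has {do, re, fa, sol} and plot 1 already has {do, mi, fa}, so block 3, plot 1 must be la.

la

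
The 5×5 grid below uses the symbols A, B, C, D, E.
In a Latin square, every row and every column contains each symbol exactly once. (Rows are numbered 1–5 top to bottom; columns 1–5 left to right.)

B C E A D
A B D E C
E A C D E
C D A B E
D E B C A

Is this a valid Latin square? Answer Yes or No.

No

Row 3 contains E twice (at columns 1 and 5), so it is not a permutation.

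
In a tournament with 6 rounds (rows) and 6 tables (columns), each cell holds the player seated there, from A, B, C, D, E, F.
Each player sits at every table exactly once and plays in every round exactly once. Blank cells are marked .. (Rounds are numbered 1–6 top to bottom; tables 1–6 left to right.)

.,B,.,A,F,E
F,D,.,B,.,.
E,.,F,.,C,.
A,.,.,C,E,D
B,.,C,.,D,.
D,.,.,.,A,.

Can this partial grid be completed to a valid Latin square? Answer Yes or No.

Round 2, table 5: round 2 together with table 5 already contain {A, B, C, D, E, F} — every symbol — so nothing can go there. The grid has no valid completion.

No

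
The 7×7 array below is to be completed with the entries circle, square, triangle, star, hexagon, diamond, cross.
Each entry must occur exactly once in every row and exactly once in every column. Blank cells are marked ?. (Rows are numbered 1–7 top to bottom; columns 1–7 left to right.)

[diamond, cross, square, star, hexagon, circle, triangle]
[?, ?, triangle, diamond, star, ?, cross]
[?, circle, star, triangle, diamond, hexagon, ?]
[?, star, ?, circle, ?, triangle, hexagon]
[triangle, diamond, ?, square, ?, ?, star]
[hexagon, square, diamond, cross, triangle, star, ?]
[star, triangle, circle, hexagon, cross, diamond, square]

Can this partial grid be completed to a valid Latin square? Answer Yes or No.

No

Row 3, column 7: row 3 together with column 7 already contain {circle, square, triangle, star, hexagon, diamond, cross} — every symbol — so nothing can go there. The grid has no valid completion.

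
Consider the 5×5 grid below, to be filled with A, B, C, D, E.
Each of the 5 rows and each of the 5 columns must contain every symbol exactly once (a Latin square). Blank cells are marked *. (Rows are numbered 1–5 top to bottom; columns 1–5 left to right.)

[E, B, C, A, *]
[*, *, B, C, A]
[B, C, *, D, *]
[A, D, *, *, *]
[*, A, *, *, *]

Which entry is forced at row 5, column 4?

E

Row 1, column 5: row 1 has {A, B, C, E} and column 5 has {A}, leaving only D.
Row 2, column 1: row 2 has {A, B, C} and column 1 has {A, B, E}, leaving only D.
Row 2, column 2: row 2 has {A, B, C, D} and column 2 has {A, B, C, D}, leaving only E.
Row 3, column 5: row 3 has {B, C, D} and column 5 has {A, D}, leaving only E.
Row 3, column 3: row 3 has {B, C, D, E} and column 3 has {B, C}, leaving only A.
Row 4, column 3: row 4 has {A, D} and column 3 has {A, B, C}, leaving only E.
Row 4, column 4: row 4 has {A, D, E} and column 4 has {A, C, D}, leaving only B.
Row 5 already has {A} and column 4 already has {A, B, C, D}, so row 5, column 4 must be E.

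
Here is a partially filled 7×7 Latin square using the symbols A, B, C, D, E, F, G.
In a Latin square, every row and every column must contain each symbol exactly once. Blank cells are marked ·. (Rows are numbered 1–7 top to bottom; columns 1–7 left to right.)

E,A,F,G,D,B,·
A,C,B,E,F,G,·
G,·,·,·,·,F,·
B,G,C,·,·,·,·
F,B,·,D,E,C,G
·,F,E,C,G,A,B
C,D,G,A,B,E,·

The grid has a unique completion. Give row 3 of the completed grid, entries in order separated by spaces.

Row 3, column 2: row 3 has {F, G} and column 2 has {A, B, C, D, F, G}, leaving only E.
Row 3, column 4: row 3 has {E, F, G} and column 4 has {A, C, D, E, G}, leaving only B.
Row 1, column 7: row 1 has {A, B, D, E, F, G} and column 7 has {B, G}, leaving only C.
Row 2, column 7: row 2 has {A, B, C, E, F, G} and column 7 has {B, C, G}, leaving only D.
Row 3, column 7: row 3 has {B, E, F, G} and column 7 has {B, C, D, G}, leaving only A.
Row 3, column 3: row 3 has {A, B, E, F, G} and column 3 has {B, C, E, F, G}, leaving only D.
Row 3, column 5: row 3 has {A, B, D, E, F, G} and column 5 has {B, D, E, F, G}, leaving only C.
So row 3 reads: G E D B C F A.

G E D B C F A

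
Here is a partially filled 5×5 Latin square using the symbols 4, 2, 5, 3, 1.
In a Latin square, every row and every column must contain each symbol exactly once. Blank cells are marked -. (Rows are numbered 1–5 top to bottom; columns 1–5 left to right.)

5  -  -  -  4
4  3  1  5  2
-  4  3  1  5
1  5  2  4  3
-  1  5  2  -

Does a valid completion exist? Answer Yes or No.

No

Row 1, column 3: row 1 together with column 3 already contain {4, 2, 5, 3, 1} — every symbol — so nothing can go there. The grid has no valid completion.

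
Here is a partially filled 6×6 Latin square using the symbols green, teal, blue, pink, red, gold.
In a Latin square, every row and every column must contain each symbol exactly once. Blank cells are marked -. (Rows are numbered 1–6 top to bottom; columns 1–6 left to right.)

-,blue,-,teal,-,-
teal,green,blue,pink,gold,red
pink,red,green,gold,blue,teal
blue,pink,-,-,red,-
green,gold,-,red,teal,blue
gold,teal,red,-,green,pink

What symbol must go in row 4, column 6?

gold

Row 1, column 1: row 1 has {teal, blue} and column 1 has {green, teal, blue, pink, gold}, leaving only red.
Row 1, column 5: row 1 has {teal, blue, red} and column 5 has {green, teal, blue, red, gold}, leaving only pink.
Row 1, column 3: row 1 has {teal, blue, pink, red} and column 3 has {green, blue, red}, leaving only gold.
Row 1, column 6: row 1 has {teal, blue, pink, red, gold} and column 6 has {teal, blue, pink, red}, leaving only green.
Row 4 already has {blue, pink, red} and column 6 already has {green, teal, blue, pink, red}, so row 4, column 6 must be gold.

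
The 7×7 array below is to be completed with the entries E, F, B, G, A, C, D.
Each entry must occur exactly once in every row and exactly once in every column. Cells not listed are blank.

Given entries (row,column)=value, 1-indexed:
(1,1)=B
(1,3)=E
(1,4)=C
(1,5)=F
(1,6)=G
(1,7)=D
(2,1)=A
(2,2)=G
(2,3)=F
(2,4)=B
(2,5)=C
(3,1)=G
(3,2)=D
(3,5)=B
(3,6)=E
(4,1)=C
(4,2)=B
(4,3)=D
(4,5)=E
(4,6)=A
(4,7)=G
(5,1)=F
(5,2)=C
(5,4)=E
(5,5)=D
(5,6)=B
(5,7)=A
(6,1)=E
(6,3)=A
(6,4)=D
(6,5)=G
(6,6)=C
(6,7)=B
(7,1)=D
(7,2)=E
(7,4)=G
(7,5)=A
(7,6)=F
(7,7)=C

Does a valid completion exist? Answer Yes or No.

Yes

No row or column among the givens repeats a symbol, and propagating forced cells runs into no contradiction.
One valid completion exists (for instance, B A E C F G D / A G F B C D E / G D C A B E F / C B D F E A G / F C G E D B A / E F A D G C B / D E B G A F C).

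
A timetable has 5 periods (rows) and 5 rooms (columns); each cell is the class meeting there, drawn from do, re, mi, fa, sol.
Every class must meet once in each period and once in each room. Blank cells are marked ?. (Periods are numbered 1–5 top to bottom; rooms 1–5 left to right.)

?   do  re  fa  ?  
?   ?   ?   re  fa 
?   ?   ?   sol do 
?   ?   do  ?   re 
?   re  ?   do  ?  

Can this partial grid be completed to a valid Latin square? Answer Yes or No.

Yes

No period or room among the givens repeats a symbol, and propagating forced cells runs into no contradiction.
One valid completion exists (for instance, sol do re fa mi / do mi sol re fa / re fa mi sol do / fa sol do mi re / mi re fa do sol).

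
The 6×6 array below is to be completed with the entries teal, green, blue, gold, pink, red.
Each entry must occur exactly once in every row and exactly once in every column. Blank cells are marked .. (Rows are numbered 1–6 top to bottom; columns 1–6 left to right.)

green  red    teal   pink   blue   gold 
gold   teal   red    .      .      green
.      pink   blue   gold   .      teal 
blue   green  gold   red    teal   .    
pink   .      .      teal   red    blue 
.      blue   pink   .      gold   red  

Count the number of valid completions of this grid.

1

Row 2, column 4: eliminating its row and column leaves {blue}.
Row 2, column 5: eliminating its row and column leaves {pink}.
Row 3, column 1: eliminating its row and column leaves {red}.
Row 3, column 5: eliminating its row and column leaves {green}.
Row 4, column 6: eliminating its row and column leaves {pink}.
Row 5, column 2: eliminating its row and column leaves {gold}.
Row 5, column 3: eliminating its row and column leaves {green}.
Row 6, column 1: eliminating its row and column leaves {teal}.
Row 6, column 4: eliminating its row and column leaves {green}.
Only one assignment across all blanks avoids any row or column repeat, giving 1 completion.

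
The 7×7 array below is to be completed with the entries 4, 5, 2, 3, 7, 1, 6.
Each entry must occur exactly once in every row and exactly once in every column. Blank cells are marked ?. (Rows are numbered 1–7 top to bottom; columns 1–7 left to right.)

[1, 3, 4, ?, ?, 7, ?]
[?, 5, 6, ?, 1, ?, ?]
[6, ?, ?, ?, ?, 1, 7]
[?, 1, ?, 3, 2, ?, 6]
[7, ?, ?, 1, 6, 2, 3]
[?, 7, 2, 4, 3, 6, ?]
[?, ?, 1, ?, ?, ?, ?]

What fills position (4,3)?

7

Row 1, column 5: row 1 has {4, 3, 7, 1} and column 5 has {2, 3, 1, 6}, leaving only 5.
Row 1, column 7: row 1 has {4, 5, 3, 7, 1} and column 7 has {3, 7, 6}, leaving only 2.
Row 1, column 4: row 1 has {4, 5, 2, 3, 7, 1} and column 4 has {4, 3, 1}, leaving only 6.
Row 2, column 7: row 2 has {5, 1, 6} and column 7 has {2, 3, 7, 6}, leaving only 4.
Row 2, column 6: row 2 has {4, 5, 1, 6} and column 6 has {2, 7, 1, 6}, leaving only 3.
Row 2, column 1: row 2 has {4, 5, 3, 1, 6} and column 1 has {7, 1, 6}, leaving only 2.
Row 2, column 4: row 2 has {4, 5, 2, 3, 1, 6} and column 4 has {4, 3, 1, 6}, leaving only 7.
Row 3, column 5: row 3 has {7, 1, 6} and column 5 has {5, 2, 3, 1, 6}, leaving only 4.
Row 3, column 2: row 3 has {4, 7, 1, 6} and column 2 has {5, 3, 7, 1}, leaving only 2.
Row 3, column 4: row 3 has {4, 2, 7, 1, 6} and column 4 has {4, 3, 7, 1, 6}, leaving only 5.
Row 3, column 3: row 3 has {4, 5, 2, 7, 1, 6} and column 3 has {4, 2, 1, 6}, leaving only 3.
Row 5, column 2: row 5 has {2, 3, 7, 1, 6} and column 2 has {5, 2, 3, 7, 1}, leaving only 4.
Row 5, column 3: row 5 has {4, 2, 3, 7, 1, 6} and column 3 has {4, 2, 3, 1, 6}, leaving only 5.
Row 4 already has {2, 3, 1, 6} and column 3 already has {4, 5, 2, 3, 1, 6}, so row 4, column 3 must be 7.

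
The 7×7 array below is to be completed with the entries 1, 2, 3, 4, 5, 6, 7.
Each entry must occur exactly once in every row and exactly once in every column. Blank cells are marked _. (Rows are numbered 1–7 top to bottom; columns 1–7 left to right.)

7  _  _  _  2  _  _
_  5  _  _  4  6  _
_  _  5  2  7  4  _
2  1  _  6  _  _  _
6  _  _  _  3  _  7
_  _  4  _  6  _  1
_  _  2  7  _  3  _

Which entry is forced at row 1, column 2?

Row 4, column 5: row 4 has {1, 2, 6} and column 5 has {2, 3, 4, 6, 7}, leaving only 5.
Row 4, column 6: row 4 has {1, 2, 5, 6} and column 6 has {3, 4, 6}, leaving only 7.
Row 4, column 3: row 4 has {1, 2, 5, 6, 7} and column 3 has {2, 4, 5}, leaving only 3.
Row 4, column 7: row 4 has {1, 2, 3, 5, 6, 7} and column 7 has {1, 7}, leaving only 4.
Row 5, column 3: row 5 has {3, 6, 7} and column 3 has {2, 3, 4, 5}, leaving only 1.
Row 1, column 3: row 1 has {2, 7} and column 3 has {1, 2, 3, 4, 5}, leaving only 6.
Row 2, column 3: row 2 has {4, 5, 6} and column 3 has {1, 2, 3, 4, 5, 6}, leaving only 7.
Row 7, column 5: row 7 has {2, 3, 7} and column 5 has {2, 3, 4, 5, 6, 7}, leaving only 1.
Row 1, column 2 is narrowed to {3, 4}.
If it were 3, then row 7, column 2 would be left with no valid symbol.
So row 1, column 2 must be 4.

4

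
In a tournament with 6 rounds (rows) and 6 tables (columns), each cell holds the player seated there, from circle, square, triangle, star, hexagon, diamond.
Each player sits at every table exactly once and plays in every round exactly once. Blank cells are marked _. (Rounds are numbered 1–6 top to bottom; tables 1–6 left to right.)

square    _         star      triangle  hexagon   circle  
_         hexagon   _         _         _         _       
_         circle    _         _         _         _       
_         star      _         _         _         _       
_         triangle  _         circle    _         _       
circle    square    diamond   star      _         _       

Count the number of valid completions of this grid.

Round 1, table 2: eliminating its round and table leaves {diamond}.
Round 2, table 1: eliminating its round and table leaves {triangle, star, diamond}.
Round 2, table 3: eliminating its round and table leaves {circle, square, triangle}.
Round 2, table 4: eliminating its round and table leaves {square, diamond}.
Round 2, table 5: eliminating its round and table leaves {circle, square, triangle, star, diamond}.
Round 2, table 6: eliminating its round and table leaves {square, triangle, star, diamond}.
Round 3, table 1: eliminating its round and table leaves {triangle, star, hexagon, diamond}.
Round 3, table 3: eliminating its round and table leaves {square, triangle, hexagon}.
Round 3, table 4: eliminating its round and table leaves {square, hexagon, diamond}.
Round 3, table 5: eliminating its round and table leaves {square, triangle, star, diamond}.
Round 3, table 6: eliminating its round and table leaves {square, triangle, star, hexagon, diamond}.
Round 4, table 1: eliminating its round and table leaves {triangle, hexagon, diamond}.
Round 4, table 3: eliminating its round and table leaves {circle, square, triangle, hexagon}.
Round 4, table 4: eliminating its round and table leaves {square, hexagon, diamond}.
Round 4, table 5: eliminating its round and table leaves {circle, square, triangle, diamond}.
Round 4, table 6: eliminating its round and table leaves {square, triangle, hexagon, diamond}.
Round 5, table 1: eliminating its round and table leaves {star, hexagon, diamond}.
Round 5, table 3: eliminating its round and table leaves {square, hexagon}.
Round 5, table 5: eliminating its round and table leaves {square, star, diamond}.
Round 5, table 6: eliminating its round and table leaves {square, star, hexagon, diamond}.
Round 6, table 5: eliminating its round and table leaves {triangle}.
Round 6, table 6: eliminating its round and table leaves {triangle, hexagon}.
Enumerating the assignments across these blanks that avoid any round or table repeat gives 48 completions.

48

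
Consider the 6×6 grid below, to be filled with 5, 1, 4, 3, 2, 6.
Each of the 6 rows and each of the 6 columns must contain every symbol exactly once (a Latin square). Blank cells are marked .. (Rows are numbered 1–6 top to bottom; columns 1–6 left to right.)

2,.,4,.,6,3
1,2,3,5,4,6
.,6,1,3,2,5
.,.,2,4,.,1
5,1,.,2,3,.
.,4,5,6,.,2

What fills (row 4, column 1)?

6

Row 1, column 2: row 1 has {4, 3, 2, 6} and column 2 has {1, 4, 2, 6}, leaving only 5.
Row 1, column 4: row 1 has {5, 4, 3, 2, 6} and column 4 has {5, 4, 3, 2, 6}, leaving only 1.
Row 3, column 1: row 3 has {5, 1, 3, 2, 6} and column 1 has {5, 1, 2}, leaving only 4.
Row 4, column 2: row 4 has {1, 4, 2} and column 2 has {5, 1, 4, 2, 6}, leaving only 3.
Row 4 already has {1, 4, 3, 2} and column 1 already has {5, 1, 4, 2}, so row 4, column 1 must be 6.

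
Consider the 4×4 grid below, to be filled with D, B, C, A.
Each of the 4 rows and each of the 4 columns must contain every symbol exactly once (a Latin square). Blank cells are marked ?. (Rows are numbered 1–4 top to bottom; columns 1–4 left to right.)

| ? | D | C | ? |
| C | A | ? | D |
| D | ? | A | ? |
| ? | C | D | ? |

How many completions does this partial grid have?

Row 1, column 1: eliminating its row and column leaves {B, A}.
Row 1, column 4: eliminating its row and column leaves {B, A}.
Row 2, column 3: eliminating its row and column leaves {B}.
Row 3, column 2: eliminating its row and column leaves {B}.
Row 3, column 4: eliminating its row and column leaves {B, C}.
Row 4, column 1: eliminating its row and column leaves {B, A}.
Row 4, column 4: eliminating its row and column leaves {B, A}.
Enumerating the assignments across these blanks that avoid any row or column repeat gives 2 completions.

2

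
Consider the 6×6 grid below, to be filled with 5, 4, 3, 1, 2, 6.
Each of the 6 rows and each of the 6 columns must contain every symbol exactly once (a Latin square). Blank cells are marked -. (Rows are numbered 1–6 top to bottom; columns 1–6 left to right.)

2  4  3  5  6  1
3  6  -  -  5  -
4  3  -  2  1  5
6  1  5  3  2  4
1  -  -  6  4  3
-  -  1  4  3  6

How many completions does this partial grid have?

1

Row 2, column 3: eliminating its row and column leaves {4, 2}.
Row 2, column 4: eliminating its row and column leaves {1}.
Row 2, column 6: eliminating its row and column leaves {2}.
Row 3, column 3: eliminating its row and column leaves {6}.
Row 5, column 2: eliminating its row and column leaves {5, 2}.
Row 5, column 3: eliminating its row and column leaves {2}.
Row 6, column 1: eliminating its row and column leaves {5}.
Row 6, column 2: eliminating its row and column leaves {5, 2}.
Only one assignment across all blanks avoids any row or column repeat, giving 1 completion.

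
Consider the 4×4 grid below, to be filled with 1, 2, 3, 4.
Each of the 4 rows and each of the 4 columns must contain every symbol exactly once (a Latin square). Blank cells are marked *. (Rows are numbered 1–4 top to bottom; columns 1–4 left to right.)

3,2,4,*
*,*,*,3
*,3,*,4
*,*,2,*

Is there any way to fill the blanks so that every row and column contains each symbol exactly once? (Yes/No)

Row 1, column 4: row 1 has {2, 3, 4} and column 4 has {3, 4}, so it must be 1.
Now row 4, column 4: row 4 together with column 4 already contain {1, 2, 3, 4} — every symbol — so nothing can go there. The grid has no valid completion.

No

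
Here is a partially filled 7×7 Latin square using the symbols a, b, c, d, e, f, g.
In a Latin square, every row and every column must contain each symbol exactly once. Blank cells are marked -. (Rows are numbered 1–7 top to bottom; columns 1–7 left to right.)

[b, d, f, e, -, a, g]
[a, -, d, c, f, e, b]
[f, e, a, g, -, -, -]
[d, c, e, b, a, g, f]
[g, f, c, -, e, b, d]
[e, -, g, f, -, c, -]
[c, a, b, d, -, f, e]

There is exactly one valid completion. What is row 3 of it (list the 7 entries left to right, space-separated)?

f e a g b d c

Row 3, column 6: row 3 has {a, e, f, g} and column 6 has {a, b, c, e, f, g}, leaving only d.
Row 3, column 7: row 3 has {a, d, e, f, g} and column 7 has {b, d, e, f, g}, leaving only c.
Row 3, column 5: row 3 has {a, c, d, e, f, g} and column 5 has {a, e, f}, leaving only b.
So row 3 reads: f e a g b d c.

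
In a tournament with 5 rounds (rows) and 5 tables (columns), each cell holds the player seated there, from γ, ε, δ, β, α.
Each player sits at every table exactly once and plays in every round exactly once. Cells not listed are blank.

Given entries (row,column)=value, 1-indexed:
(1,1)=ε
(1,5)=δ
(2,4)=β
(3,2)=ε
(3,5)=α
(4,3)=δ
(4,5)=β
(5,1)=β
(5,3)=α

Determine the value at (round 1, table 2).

β

Round 1, table 2 is narrowed to {γ, β, α}.
If it were γ, then round 3, table 4 would be left with no valid symbol.
If it were α, then round 3, table 4 would be left with no valid symbol.
So round 1, table 2 must be β.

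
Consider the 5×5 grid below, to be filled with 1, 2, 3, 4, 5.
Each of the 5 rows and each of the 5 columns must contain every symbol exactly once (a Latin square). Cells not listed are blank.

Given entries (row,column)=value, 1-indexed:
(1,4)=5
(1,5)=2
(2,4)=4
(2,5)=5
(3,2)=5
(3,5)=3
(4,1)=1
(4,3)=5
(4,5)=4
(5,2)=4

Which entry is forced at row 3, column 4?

1

Row 5, column 5: row 5 has {4} and column 5 has {2, 3, 4, 5}, leaving only 1.
Row 3, column 4 is narrowed to {1, 2}.
If it were 2, then row 3, column 3 would be left with no valid symbol.
So row 3, column 4 must be 1.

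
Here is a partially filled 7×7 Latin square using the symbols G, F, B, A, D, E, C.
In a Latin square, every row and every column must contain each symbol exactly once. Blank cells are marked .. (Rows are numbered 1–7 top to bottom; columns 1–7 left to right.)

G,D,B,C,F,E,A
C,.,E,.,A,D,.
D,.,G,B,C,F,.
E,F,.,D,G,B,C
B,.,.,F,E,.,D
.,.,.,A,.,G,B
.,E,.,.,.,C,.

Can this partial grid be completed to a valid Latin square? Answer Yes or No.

No

Row 2, column 4: row 2 has {A, D, E, C} and column 4 has {F, B, A, D, C}, so it must be G.
Now row 7, column 4: row 7 together with column 4 already contain {G, F, B, A, D, E, C} — every symbol — so nothing can go there. The grid has no valid completion.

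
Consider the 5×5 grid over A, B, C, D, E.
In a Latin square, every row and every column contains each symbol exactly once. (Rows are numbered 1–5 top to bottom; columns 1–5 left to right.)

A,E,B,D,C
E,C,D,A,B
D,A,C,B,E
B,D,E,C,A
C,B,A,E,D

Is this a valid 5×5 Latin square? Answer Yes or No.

Each row is a permutation of the 5 symbols, and so is each column.

Yes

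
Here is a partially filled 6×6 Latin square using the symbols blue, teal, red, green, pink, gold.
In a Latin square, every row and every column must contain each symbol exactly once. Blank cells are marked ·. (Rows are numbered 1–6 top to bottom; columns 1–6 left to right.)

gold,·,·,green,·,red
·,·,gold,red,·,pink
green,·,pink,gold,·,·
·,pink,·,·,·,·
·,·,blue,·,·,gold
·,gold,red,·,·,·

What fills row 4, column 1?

red

Row 1, column 3: row 1 has {red, green, gold} and column 3 has {blue, red, pink, gold}, leaving only teal.
Row 1, column 2: row 1 has {teal, red, green, gold} and column 2 has {pink, gold}, leaving only blue.
Row 1, column 5: row 1 has {blue, teal, red, green, gold} and column 5 has {}, leaving only pink.
Row 4, column 3: row 4 has {pink} and column 3 has {blue, teal, red, pink, gold}, leaving only green.
Row 4, column 1 is narrowed to {blue, teal, red}.
If it were blue, then row 4, column 6 would be left with no valid symbol.
If it were teal, then row 4, column 6 would be left with no valid symbol.
So row 4, column 1 must be red.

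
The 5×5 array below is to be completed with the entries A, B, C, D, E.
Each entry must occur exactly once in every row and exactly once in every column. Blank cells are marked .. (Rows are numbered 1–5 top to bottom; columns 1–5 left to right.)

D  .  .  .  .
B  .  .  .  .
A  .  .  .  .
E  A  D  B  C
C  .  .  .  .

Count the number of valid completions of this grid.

56

Row 1, column 2: eliminating its row and column leaves {B, C, E}.
Row 1, column 3: eliminating its row and column leaves {A, B, C, E}.
Row 1, column 4: eliminating its row and column leaves {A, C, E}.
Row 1, column 5: eliminating its row and column leaves {A, B, E}.
Row 2, column 2: eliminating its row and column leaves {C, D, E}.
Row 2, column 3: eliminating its row and column leaves {A, C, E}.
Row 2, column 4: eliminating its row and column leaves {A, C, D, E}.
Row 2, column 5: eliminating its row and column leaves {A, D, E}.
Row 3, column 2: eliminating its row and column leaves {B, C, D, E}.
Row 3, column 3: eliminating its row and column leaves {B, C, E}.
Row 3, column 4: eliminating its row and column leaves {C, D, E}.
Row 3, column 5: eliminating its row and column leaves {B, D, E}.
Row 5, column 2: eliminating its row and column leaves {B, D, E}.
Row 5, column 3: eliminating its row and column leaves {A, B, E}.
Row 5, column 4: eliminating its row and column leaves {A, D, E}.
Row 5, column 5: eliminating its row and column leaves {A, B, D, E}.
Enumerating the assignments across these blanks that avoid any row or column repeat gives 56 completions.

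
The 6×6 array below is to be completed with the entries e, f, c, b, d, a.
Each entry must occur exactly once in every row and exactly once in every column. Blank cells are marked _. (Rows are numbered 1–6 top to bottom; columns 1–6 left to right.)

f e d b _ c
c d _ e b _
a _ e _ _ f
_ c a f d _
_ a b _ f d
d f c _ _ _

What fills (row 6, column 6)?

Row 1, column 5: row 1 has {e, f, c, b, d} and column 5 has {f, b, d}, leaving only a.
Row 2, column 3: row 2 has {e, c, b, d} and column 3 has {e, c, b, d, a}, leaving only f.
Row 2, column 6: row 2 has {e, f, c, b, d} and column 6 has {f, c, d}, leaving only a.
Row 3, column 2: row 3 has {e, f, a} and column 2 has {e, f, c, d, a}, leaving only b.
Row 3, column 5: row 3 has {e, f, b, a} and column 5 has {f, b, d, a}, leaving only c.
Row 3, column 4: row 3 has {e, f, c, b, a} and column 4 has {e, f, b}, leaving only d.
Row 5, column 1: row 5 has {f, b, d, a} and column 1 has {f, c, d, a}, leaving only e.
Row 4, column 1: row 4 has {f, c, d, a} and column 1 has {e, f, c, d, a}, leaving only b.
Row 4, column 6: row 4 has {f, c, b, d, a} and column 6 has {f, c, d, a}, leaving only e.
Row 6 already has {f, c, d} and column 6 already has {e, f, c, d, a}, so row 6, column 6 must be b.

b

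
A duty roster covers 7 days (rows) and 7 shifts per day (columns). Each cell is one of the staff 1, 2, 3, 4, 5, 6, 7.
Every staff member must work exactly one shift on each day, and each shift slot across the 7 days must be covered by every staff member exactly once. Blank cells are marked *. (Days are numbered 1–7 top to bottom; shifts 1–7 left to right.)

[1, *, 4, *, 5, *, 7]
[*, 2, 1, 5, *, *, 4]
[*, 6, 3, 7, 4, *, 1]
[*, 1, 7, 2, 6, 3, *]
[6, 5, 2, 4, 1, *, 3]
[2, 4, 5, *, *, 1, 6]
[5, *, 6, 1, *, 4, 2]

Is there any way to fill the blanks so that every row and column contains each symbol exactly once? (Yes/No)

Day 3, shift 1: day 3 together with shift 1 already contain {1, 2, 3, 4, 5, 6, 7} — every symbol — so nothing can go there. The grid has no valid completion.

No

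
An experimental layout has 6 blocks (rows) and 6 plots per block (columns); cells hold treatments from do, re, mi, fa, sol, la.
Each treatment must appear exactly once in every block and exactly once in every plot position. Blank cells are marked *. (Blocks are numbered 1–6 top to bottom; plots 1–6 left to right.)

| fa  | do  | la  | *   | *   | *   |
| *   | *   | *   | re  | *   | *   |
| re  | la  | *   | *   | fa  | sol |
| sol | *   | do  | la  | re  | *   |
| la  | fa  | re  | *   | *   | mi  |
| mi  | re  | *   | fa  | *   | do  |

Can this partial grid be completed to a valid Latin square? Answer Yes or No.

No block or plot among the givens repeats a symbol, and propagating forced cells runs into no contradiction.
One valid completion exists (for instance, fa do la mi sol re / do sol fa re mi la / re la mi do fa sol / sol mi do la re fa / la fa re sol do mi / mi re sol fa la do).

Yes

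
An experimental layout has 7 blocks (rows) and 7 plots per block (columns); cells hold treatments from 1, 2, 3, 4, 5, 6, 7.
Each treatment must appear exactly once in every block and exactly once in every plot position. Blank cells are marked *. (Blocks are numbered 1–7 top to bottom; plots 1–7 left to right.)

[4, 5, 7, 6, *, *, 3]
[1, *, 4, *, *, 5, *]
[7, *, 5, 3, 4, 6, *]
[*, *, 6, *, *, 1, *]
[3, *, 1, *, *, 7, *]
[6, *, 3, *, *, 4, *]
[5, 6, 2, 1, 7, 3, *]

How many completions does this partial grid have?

9

Block 1, plot 5: eliminating its block and plot leaves {1, 2}.
Block 1, plot 6: eliminating its block and plot leaves {2}.
Block 2, plot 2: eliminating its block and plot leaves {2, 3, 7}.
Block 2, plot 4: eliminating its block and plot leaves {2, 7}.
Block 2, plot 5: eliminating its block and plot leaves {2, 3, 6}.
Block 2, plot 7: eliminating its block and plot leaves {2, 6, 7}.
Block 3, plot 2: eliminating its block and plot leaves {1, 2}.
Block 3, plot 7: eliminating its block and plot leaves {1, 2}.
Block 4, plot 1: eliminating its block and plot leaves {2}.
Block 4, plot 2: eliminating its block and plot leaves {2, 3, 4, 7}.
Block 4, plot 4: eliminating its block and plot leaves {2, 4, 5, 7}.
Block 4, plot 5: eliminating its block and plot leaves {2, 3, 5}.
Block 4, plot 7: eliminating its block and plot leaves {2, 4, 5, 7}.
Block 5, plot 2: eliminating its block and plot leaves {2, 4}.
Block 5, plot 4: eliminating its block and plot leaves {2, 4, 5}.
Block 5, plot 5: eliminating its block and plot leaves {2, 5, 6}.
Block 5, plot 7: eliminating its block and plot leaves {2, 4, 5, 6}.
Block 6, plot 2: eliminating its block and plot leaves {1, 2, 7}.
Block 6, plot 4: eliminating its block and plot leaves {2, 5, 7}.
Block 6, plot 5: eliminating its block and plot leaves {1, 2, 5}.
Block 6, plot 7: eliminating its block and plot leaves {1, 2, 5, 7}.
Block 7, plot 7: eliminating its block and plot leaves {4}.
Enumerating the assignments across these blanks that avoid any block or plot repeat gives 9 completions.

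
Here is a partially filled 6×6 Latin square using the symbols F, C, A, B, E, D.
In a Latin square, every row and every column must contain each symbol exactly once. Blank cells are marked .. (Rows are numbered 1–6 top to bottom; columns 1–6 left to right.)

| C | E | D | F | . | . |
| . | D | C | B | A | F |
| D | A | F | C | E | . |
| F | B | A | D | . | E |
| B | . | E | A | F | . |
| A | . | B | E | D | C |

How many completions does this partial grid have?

Row 1, column 5: eliminating its row and column leaves {B}.
Row 1, column 6: eliminating its row and column leaves {A, B}.
Row 2, column 1: eliminating its row and column leaves {E}.
Row 3, column 6: eliminating its row and column leaves {B}.
Row 4, column 5: eliminating its row and column leaves {C}.
Row 5, column 2: eliminating its row and column leaves {C}.
Row 5, column 6: eliminating its row and column leaves {D}.
Row 6, column 2: eliminating its row and column leaves {F}.
Only one assignment across all blanks avoids any row or column repeat, giving 1 completion.

1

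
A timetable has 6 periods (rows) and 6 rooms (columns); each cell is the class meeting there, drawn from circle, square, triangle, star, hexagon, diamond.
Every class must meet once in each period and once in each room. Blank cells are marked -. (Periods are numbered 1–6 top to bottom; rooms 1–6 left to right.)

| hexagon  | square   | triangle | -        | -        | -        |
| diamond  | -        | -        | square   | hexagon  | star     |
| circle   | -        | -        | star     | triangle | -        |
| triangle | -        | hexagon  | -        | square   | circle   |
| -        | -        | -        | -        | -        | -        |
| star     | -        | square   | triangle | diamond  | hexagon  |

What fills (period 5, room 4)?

hexagon

Period 1, room 6: period 1 has {square, triangle, hexagon} and room 6 has {circle, star, hexagon}, leaving only diamond.
Period 1, room 4: period 1 has {square, triangle, hexagon, diamond} and room 4 has {square, triangle, star}, leaving only circle.
Period 1, room 5: period 1 has {circle, square, triangle, hexagon, diamond} and room 5 has {square, triangle, hexagon, diamond}, leaving only star.
Period 2, room 3: period 2 has {square, star, hexagon, diamond} and room 3 has {square, triangle, hexagon}, leaving only circle.
Period 2, room 2: period 2 has {circle, square, star, hexagon, diamond} and room 2 has {square}, leaving only triangle.
Period 3, room 3: period 3 has {circle, triangle, star} and room 3 has {circle, square, triangle, hexagon}, leaving only diamond.
Period 3, room 2: period 3 has {circle, triangle, star, diamond} and room 2 has {square, triangle}, leaving only hexagon.
Period 3, room 6: period 3 has {circle, triangle, star, hexagon, diamond} and room 6 has {circle, star, hexagon, diamond}, leaving only square.
Period 4, room 4: period 4 has {circle, square, triangle, hexagon} and room 4 has {circle, square, triangle, star}, leaving only diamond.
Period 5 already has {} and room 4 already has {circle, square, triangle, star, diamond}, so period 5, room 4 must be hexagon.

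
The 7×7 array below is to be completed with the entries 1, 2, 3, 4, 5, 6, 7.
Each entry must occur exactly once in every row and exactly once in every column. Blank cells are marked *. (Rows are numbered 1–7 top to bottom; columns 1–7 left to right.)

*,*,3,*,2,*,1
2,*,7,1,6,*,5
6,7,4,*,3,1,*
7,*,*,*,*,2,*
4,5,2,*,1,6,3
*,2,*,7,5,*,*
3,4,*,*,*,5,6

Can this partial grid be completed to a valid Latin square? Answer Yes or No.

Row 5, column 4: row 5 together with column 4 already contain {1, 2, 3, 4, 5, 6, 7} — every symbol — so nothing can go there. The grid has no valid completion.

No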